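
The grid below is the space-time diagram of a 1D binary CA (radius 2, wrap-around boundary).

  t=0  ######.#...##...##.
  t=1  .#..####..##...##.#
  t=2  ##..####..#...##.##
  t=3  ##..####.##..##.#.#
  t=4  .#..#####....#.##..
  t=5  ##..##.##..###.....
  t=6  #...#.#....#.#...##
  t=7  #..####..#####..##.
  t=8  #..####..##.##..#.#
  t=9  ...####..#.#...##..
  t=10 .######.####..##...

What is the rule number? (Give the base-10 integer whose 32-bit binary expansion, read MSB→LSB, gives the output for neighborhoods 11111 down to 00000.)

2083816702

  [31] ##### => .  t=0,i=2
  [30] ####. => #  t=0,i=4
  [29] ###.# => #  t=0,i=5
  [28] ###.. => #  t=1,i=7
  [27] ##.## => #  t=0,i=18
  [26] ##.#. => #  t=0,i=6
  [25] ##..# => .  t=1,i=8
  [24] ##... => .  t=0,i=13
  [23] #.### => .  t=0,i=0
  [22] #.##. => .  t=3,i=9
  [21] #.#.# => #  t=1,i=18
  [20] #.#.. => #  t=0,i=7
  [19] #..## => .  t=1,i=3
  [18] #..#. => #  t=2,i=9
  [17] #...# => .  t=0,i=9
  [16] #.... => .  t=4,i=10
  [15] .#### => #  t=0,i=1
  [14] .###. => .  t=3,i=0
  [13] .##.# => .  t=0,i=17
  [12] .##.. => .  t=0,i=12
  [11] .#.## => .  t=3,i=17
  [10] .#.#. => #  t=1,i=0
  [9] .#..# => .  t=1,i=2
  [8] .#... => .  t=0,i=8
  [7] ..### => #  t=1,i=4
  [6] ..##. => #  t=0,i=11
  [5] ..#.# => #  t=4,i=13
  [4] ..#.. => #  t=2,i=10
  [3] ...## => #  t=0,i=10
  [2] ...#. => #  t=4,i=0
  [1] ....# => #  t=4,i=11
  [0] ..... => .  t=5,i=16
  bits 01111100001101001000010011111110 = 2083816702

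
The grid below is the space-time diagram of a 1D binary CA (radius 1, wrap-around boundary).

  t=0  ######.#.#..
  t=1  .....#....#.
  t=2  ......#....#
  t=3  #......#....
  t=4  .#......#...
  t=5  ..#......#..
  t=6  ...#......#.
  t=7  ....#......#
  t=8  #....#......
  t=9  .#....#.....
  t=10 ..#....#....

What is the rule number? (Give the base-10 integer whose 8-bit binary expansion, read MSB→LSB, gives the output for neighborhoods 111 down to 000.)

  ###|.  b7=0 t=0,i=1
  ##.|#  b6=1 t=0,i=5
  #.#|.  b5=0 t=0,i=6
  #..|#  b4=1 t=0,i=10
  .##|.  b3=0 t=0,i=0
  .#.|.  b2=0 t=0,i=7
  ..#|.  b1=0 t=0,i=11
  ...|.  b0=0 t=1,i=0
  bits 01010000 = 80

80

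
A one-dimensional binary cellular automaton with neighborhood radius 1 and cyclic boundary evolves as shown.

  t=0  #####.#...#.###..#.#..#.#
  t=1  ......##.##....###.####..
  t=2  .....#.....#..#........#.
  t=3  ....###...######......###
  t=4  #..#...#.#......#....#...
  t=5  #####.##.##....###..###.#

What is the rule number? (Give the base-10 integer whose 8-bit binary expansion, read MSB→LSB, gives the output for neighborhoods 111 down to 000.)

22

  ### -> .   bit 7 = 0  t=0,i=0
  ##. -> .   bit 6 = 0  t=0,i=4
  #.# -> .   bit 5 = 0  t=0,i=5
  #.. -> #   bit 4 = 1  t=0,i=7
  .## -> .   bit 3 = 0  t=0,i=12
  .#. -> #   bit 2 = 1  t=0,i=6
  ..# -> #   bit 1 = 1  t=0,i=9
  ... -> .   bit 0 = 0  t=0,i=8
  bits 00010110 = 22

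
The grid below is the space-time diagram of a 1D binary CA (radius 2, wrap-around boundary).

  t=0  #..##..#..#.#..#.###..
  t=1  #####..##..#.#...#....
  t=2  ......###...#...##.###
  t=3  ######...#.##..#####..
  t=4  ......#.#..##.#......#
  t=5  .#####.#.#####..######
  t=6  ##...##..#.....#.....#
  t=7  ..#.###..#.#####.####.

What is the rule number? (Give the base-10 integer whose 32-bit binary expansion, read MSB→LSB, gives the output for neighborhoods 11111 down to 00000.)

  nb #####: next=.  (t=1,i=2, bit31=0)
  nb ####.: next=.  (t=1,i=3, bit30=0)
  nb ###.#: next=#  (t=5,i=5, bit29=1)
  nb ###..: next=.  (t=0,i=19, bit28=0)
  nb ##.##: next=#  (t=2,i=18, bit27=1)
  nb ##.#.: next=#  (t=4,i=13, bit26=1)
  nb ##..#: next=.  (t=0,i=5, bit25=0)
  nb ##...: next=#  (t=2,i=0, bit24=1)
  nb #.###: next=#  (t=0,i=17, bit23=1)
  nb #.##.: next=#  (t=3,i=11, bit22=1)
  nb #.#.#: next=.  (t=5,i=7, bit21=0)
  nb #.#..: next=.  (t=0,i=12, bit20=0)
  nb #..##: next=#  (t=0,i=2, bit19=1)
  nb #..#.: next=.  (t=0,i=6, bit18=0)
  nb #...#: next=.  (t=1,i=15, bit17=0)
  nb #....: next=#  (t=1,i=19, bit16=1)
  nb .####: next=.  (t=1,i=1, bit15=0)
  nb .###.: next=.  (t=0,i=18, bit14=0)
  nb .##.#: next=#  (t=2,i=17, bit13=1)
  nb .##..: next=#  (t=0,i=4, bit12=1)
  nb .#.##: next=.  (t=0,i=16, bit11=0)
  nb .#.#.: next=#  (t=0,i=11, bit10=1)
  nb .#..#: next=#  (t=0,i=1, bit9=1)
  nb .#...: next=.  (t=1,i=14, bit8=0)
  nb ..###: next=.  (t=1,i=0, bit7=0)
  nb ..##.: next=#  (t=0,i=3, bit6=1)
  nb ..#.#: next=.  (t=0,i=10, bit5=0)
  nb ..#..: next=#  (t=0,i=0, bit4=1)
  nb ...##: next=#  (t=1,i=21, bit3=1)
  nb ...#.: next=#  (t=1,i=16, bit2=1)
  nb ....#: next=#  (t=1,i=20, bit1=1)
  nb .....: next=#  (t=2,i=2, bit0=1)
  bits 00101101110010010011011001011111 = 768161375

768161375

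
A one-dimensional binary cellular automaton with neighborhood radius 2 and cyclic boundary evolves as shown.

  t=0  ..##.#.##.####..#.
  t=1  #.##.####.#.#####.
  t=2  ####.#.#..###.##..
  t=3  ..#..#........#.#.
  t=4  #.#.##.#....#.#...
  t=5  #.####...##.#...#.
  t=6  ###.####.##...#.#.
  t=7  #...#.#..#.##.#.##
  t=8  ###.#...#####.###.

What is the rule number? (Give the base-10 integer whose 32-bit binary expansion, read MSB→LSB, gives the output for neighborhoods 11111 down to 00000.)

3555141746

  nb #####: next=#  (t=1,i=14, bit31=1)
  nb ####.: next=#  (t=0,i=12, bit30=1)
  nb ###.#: next=.  (t=1,i=8, bit29=0)
  nb ###..: next=#  (t=0,i=13, bit28=1)
  nb ##.##: next=.  (t=0,i=9, bit27=0)
  nb ##.#.: next=.  (t=0,i=4, bit26=0)
  nb ##..#: next=#  (t=0,i=14, bit25=1)
  nb ##...: next=#  (t=5,i=6, bit24=1)
  nb #.###: next=#  (t=0,i=10, bit23=1)
  nb #.##.: next=#  (t=0,i=7, bit22=1)
  nb #.#.#: next=#  (t=0,i=5, bit21=1)
  nb #.#..: next=.  (t=2,i=7, bit20=0)
  nb #..##: next=.  (t=2,i=9, bit19=0)
  nb #..#.: next=#  (t=0,i=15, bit18=1)
  nb #...#: next=#  (t=0,i=0, bit17=1)
  nb #....: next=#  (t=3,i=7, bit16=1)
  nb .####: next=.  (t=0,i=11, bit15=0)
  nb .###.: next=.  (t=2,i=11, bit14=0)
  nb .##.#: next=#  (t=0,i=3, bit13=1)
  nb .##..: next=.  (t=2,i=15, bit12=0)
  nb .#.##: next=#  (t=0,i=6, bit11=1)
  nb .#.#.: next=.  (t=2,i=6, bit10=0)
  nb .#..#: next=.  (t=2,i=8, bit9=0)
  nb .#...: next=.  (t=0,i=17, bit8=0)
  nb ..###: next=.  (t=2,i=0, bit7=0)
  nb ..##.: next=#  (t=0,i=2, bit6=1)
  nb ..#.#: next=#  (t=3,i=14, bit5=1)
  nb ..#..: next=#  (t=0,i=16, bit4=1)
  nb ...##: next=.  (t=0,i=1, bit3=0)
  nb ...#.: next=.  (t=3,i=1, bit2=0)
  nb ....#: next=#  (t=3,i=12, bit1=1)
  nb .....: next=.  (t=3,i=8, bit0=0)
  bits 11010011111001110010100001110010 = 3555141746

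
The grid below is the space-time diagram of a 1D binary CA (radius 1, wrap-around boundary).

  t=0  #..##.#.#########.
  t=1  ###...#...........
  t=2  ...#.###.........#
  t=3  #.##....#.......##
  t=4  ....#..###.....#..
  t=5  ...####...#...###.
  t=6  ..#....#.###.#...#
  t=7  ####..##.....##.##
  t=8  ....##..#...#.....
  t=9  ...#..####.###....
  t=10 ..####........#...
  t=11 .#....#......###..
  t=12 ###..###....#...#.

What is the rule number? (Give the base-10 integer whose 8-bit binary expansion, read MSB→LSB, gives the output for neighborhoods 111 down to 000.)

  ### -> .   bit 7 = 0  t=0,i=9
  ##. -> .   bit 6 = 0  t=0,i=4
  #.# -> .   bit 5 = 0  t=0,i=5
  #.. -> #   bit 4 = 1  t=0,i=1
  .## -> .   bit 3 = 0  t=0,i=3
  .#. -> #   bit 2 = 1  t=0,i=0
  ..# -> #   bit 1 = 1  t=0,i=2
  ... -> .   bit 0 = 0  t=1,i=4
  bits 00010110 = 22

22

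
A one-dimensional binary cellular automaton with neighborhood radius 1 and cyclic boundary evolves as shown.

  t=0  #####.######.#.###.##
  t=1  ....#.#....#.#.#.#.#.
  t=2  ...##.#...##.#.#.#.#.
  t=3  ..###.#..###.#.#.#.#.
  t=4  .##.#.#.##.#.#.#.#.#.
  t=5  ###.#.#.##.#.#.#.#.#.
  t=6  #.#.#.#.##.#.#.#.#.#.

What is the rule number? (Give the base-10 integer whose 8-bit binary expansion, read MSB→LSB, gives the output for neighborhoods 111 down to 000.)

  [7] ### => .  t=0,i=0
  [6] ##. => #  t=0,i=4
  [5] #.# => .  t=0,i=5
  [4] #.. => .  t=1,i=7
  [3] .## => #  t=0,i=6
  [2] .#. => #  t=0,i=13
  [1] ..# => #  t=1,i=3
  [0] ... => .  t=1,i=0
  bits 01001110 = 78

78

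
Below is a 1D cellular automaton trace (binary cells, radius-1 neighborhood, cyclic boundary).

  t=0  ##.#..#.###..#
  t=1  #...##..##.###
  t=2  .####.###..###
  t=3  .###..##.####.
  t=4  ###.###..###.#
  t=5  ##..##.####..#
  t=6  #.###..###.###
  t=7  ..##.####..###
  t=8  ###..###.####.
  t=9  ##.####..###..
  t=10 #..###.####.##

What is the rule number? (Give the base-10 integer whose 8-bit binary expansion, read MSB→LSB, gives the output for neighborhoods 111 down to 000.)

155

  ### -> #   bit 7 = 1  t=0,i=0
  ##. -> .   bit 6 = 0  t=0,i=1
  #.# -> .   bit 5 = 0  t=0,i=2
  #.. -> #   bit 4 = 1  t=0,i=4
  .## -> #   bit 3 = 1  t=0,i=8
  .#. -> .   bit 2 = 0  t=0,i=3
  ..# -> #   bit 1 = 1  t=0,i=5
  ... -> #   bit 0 = 1  t=1,i=2
  bits 10011011 = 155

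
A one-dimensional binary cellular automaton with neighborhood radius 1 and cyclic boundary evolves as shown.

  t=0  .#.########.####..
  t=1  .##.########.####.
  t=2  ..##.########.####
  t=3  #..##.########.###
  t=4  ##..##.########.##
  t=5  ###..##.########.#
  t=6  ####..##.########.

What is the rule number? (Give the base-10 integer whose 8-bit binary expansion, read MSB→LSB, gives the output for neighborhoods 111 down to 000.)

244

  ### -> #   bit 7 = 1  t=0,i=4
  ##. -> #   bit 6 = 1  t=0,i=10
  #.# -> #   bit 5 = 1  t=0,i=2
  #.. -> #   bit 4 = 1  t=0,i=16
  .## -> .   bit 3 = 0  t=0,i=3
  .#. -> #   bit 2 = 1  t=0,i=1
  ..# -> .   bit 1 = 0  t=0,i=0
  ... -> .   bit 0 = 0  t=0,i=17
  bits 11110100 = 244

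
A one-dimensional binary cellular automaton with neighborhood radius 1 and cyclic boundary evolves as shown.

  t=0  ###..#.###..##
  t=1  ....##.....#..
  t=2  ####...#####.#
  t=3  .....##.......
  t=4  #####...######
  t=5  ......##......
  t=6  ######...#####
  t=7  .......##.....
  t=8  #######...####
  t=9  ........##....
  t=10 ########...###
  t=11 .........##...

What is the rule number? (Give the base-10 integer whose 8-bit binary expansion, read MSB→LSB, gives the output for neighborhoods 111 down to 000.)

  [7] ### => .  t=0,i=0
  [6] ##. => .  t=0,i=2
  [5] #.# => .  t=0,i=6
  [4] #.. => .  t=0,i=3
  [3] .## => .  t=0,i=7
  [2] .#. => #  t=0,i=5
  [1] ..# => #  t=0,i=4
  [0] ... => #  t=1,i=0
  bits 00000111 = 7

7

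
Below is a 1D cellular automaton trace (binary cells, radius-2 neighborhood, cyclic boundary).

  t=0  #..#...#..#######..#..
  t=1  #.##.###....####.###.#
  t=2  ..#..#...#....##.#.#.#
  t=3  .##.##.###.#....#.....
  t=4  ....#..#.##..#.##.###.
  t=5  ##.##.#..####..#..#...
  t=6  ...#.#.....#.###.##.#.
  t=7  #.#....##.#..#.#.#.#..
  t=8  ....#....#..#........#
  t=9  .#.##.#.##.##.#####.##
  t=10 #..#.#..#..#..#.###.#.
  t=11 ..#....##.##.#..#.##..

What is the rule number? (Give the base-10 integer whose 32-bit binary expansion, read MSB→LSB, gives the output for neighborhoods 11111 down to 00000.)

  ##### -> #   bit 31 = 1  t=0,i=12
  ####. -> #   bit 30 = 1  t=0,i=15
  ###.# -> #   bit 29 = 1  t=1,i=15
  ###.. -> .   bit 28 = 0  t=0,i=16
  ##.## -> .   bit 27 = 0  t=1,i=1
  ##.#. -> #   bit 26 = 1  t=2,i=16
  ##..# -> #   bit 25 = 1  t=0,i=17
  ##... -> .   bit 24 = 0  t=1,i=8
  #.### -> #   bit 23 = 1  t=1,i=5
  #.##. -> #   bit 22 = 1  t=1,i=2
  #.#.# -> .   bit 21 = 0  t=2,i=17
  #.#.. -> .   bit 20 = 0  t=2,i=21
  #..## -> .   bit 19 = 0  t=0,i=9
  #..#. -> #   bit 18 = 1  t=0,i=2
  #...# -> #   bit 17 = 1  t=0,i=5
  #.... -> #   bit 16 = 1  t=1,i=9
  .#### -> .   bit 15 = 0  t=0,i=11
  .###. -> .   bit 14 = 0  t=1,i=6
  .##.# -> .   bit 13 = 0  t=1,i=0
  .##.. -> #   bit 12 = 1  t=4,i=10
  .#.## -> .   bit 11 = 0  t=4,i=8
  .#.#. -> .   bit 10 = 0  t=2,i=18
  .#..# -> .   bit 9 = 0  t=0,i=1
  .#... -> .   bit 8 = 0  t=0,i=4
  ..### -> .   bit 7 = 0  t=0,i=10
  ..##. -> .   bit 6 = 0  t=2,i=14
  ..#.# -> .   bit 5 = 0  t=4,i=7
  ..#.. -> #   bit 4 = 1  t=0,i=0
  ...## -> .   bit 3 = 0  t=1,i=11
  ...#. -> #   bit 2 = 1  t=0,i=6
  ....# -> .   bit 1 = 0  t=1,i=10
  ..... -> #   bit 0 = 1  t=3,i=19
  bits 11100110110001110001000000010101 = 3871805461

3871805461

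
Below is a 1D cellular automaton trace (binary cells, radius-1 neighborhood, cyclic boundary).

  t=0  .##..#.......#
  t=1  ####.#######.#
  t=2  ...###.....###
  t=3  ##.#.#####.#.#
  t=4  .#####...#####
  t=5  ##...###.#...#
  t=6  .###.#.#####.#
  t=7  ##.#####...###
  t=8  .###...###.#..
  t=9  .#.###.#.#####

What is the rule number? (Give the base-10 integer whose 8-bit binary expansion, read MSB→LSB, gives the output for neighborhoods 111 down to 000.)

  [7] ### => .  t=1,i=0
  [6] ##. => #  t=0,i=2
  [5] #.# => #  t=0,i=0
  [4] #.. => #  t=0,i=3
  [3] .## => #  t=0,i=1
  [2] .#. => #  t=0,i=5
  [1] ..# => .  t=0,i=4
  [0] ... => #  t=0,i=7
  bits 01111101 = 125

125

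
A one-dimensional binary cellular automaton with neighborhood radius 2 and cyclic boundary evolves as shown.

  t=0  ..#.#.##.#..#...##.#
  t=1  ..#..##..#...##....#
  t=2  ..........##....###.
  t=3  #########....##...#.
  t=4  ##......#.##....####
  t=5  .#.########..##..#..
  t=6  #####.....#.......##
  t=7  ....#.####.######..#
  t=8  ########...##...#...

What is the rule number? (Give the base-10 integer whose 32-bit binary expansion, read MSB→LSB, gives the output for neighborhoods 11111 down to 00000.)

282298663

  #####|.  b31=0 t=3,i=2
  ####.|.  b30=0 t=3,i=7
  ###.#|.  b29=0 t=7,i=9
  ###..|#  b28=1 t=2,i=18
  ##.##|.  b27=0 t=7,i=10
  ##.#.|.  b26=0 t=0,i=8
  ##..#|.  b25=0 t=1,i=7
  ##...|.  b24=0 t=1,i=15
  #.###|#  b23=1 t=3,i=0
  #.##.|#  b22=1 t=0,i=6
  #.#.#|.  b21=0 t=0,i=4
  #.#..|#  b20=1 t=0,i=9
  #..##|.  b19=0 t=1,i=4
  #..#.|.  b18=0 t=0,i=1
  #...#|#  b17=1 t=0,i=14
  #....|#  b16=1 t=1,i=16
  .####|#  b15=1 t=3,i=1
  .###.|.  b14=0 t=2,i=17
  .##.#|.  b13=0 t=0,i=7
  .##..|.  b12=0 t=1,i=6
  .#.##|#  b11=1 t=0,i=5
  .#.#.|.  b10=0 t=0,i=3
  .#..#|.  b9=0 t=0,i=0
  .#...|#  b8=1 t=0,i=13
  ..###|.  b7=0 t=2,i=16
  ..##.|.  b6=0 t=0,i=16
  ..#.#|#  b5=1 t=0,i=2
  ..#..|.  b4=0 t=0,i=12
  ...##|.  b3=0 t=0,i=15
  ...#.|#  b2=1 t=1,i=18
  ....#|#  b1=1 t=1,i=17
  .....|#  b0=1 t=2,i=1
  bits 00010000110100111000100100100111 = 282298663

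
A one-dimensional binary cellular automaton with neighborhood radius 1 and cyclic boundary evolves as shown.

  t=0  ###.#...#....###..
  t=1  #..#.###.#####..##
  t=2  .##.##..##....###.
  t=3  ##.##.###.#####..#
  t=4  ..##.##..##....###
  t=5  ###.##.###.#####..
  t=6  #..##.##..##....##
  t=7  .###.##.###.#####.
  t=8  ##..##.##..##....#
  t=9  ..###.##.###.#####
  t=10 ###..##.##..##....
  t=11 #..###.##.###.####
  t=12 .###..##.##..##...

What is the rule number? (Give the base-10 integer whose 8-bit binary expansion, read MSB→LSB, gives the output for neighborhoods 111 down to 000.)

  [7] ### => .  t=0,i=1
  [6] ##. => .  t=0,i=2
  [5] #.# => #  t=0,i=3
  [4] #.. => #  t=0,i=5
  [3] .## => #  t=0,i=0
  [2] .#. => .  t=0,i=4
  [1] ..# => #  t=0,i=7
  [0] ... => #  t=0,i=6
  bits 00111011 = 59

59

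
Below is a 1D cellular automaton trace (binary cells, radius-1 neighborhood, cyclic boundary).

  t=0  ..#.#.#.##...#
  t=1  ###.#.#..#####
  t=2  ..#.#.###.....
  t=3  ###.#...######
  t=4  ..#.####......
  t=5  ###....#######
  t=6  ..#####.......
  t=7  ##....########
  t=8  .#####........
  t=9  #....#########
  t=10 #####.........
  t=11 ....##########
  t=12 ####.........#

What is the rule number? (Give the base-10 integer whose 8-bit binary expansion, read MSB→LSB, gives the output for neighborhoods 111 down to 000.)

  [7] ### => .  t=1,i=0
  [6] ##. => #  t=0,i=9
  [5] #.# => .  t=0,i=3
  [4] #.. => #  t=0,i=0
  [3] .## => .  t=0,i=8
  [2] .#. => #  t=0,i=2
  [1] ..# => #  t=0,i=1
  [0] ... => #  t=0,i=11
  bits 01010111 = 87

87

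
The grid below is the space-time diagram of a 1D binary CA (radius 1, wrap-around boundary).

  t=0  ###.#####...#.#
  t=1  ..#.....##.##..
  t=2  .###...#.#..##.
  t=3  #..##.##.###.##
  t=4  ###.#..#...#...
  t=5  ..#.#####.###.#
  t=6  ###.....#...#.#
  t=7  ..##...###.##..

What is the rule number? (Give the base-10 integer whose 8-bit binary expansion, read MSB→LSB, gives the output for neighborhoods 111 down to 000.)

86

  [7] ### => .  t=0,i=0
  [6] ##. => #  t=0,i=2
  [5] #.# => .  t=0,i=3
  [4] #.. => #  t=0,i=9
  [3] .## => .  t=0,i=4
  [2] .#. => #  t=0,i=12
  [1] ..# => #  t=0,i=11
  [0] ... => .  t=0,i=10
  bits 01010110 = 86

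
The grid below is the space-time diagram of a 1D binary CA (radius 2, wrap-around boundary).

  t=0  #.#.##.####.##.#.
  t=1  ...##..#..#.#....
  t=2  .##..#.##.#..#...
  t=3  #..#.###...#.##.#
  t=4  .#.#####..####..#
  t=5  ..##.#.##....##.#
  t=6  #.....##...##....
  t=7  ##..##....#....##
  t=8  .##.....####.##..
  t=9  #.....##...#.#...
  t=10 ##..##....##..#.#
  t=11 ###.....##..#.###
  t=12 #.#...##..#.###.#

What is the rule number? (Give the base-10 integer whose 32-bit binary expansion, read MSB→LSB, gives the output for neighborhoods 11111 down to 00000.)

2998946622

  [31] ##### => #  t=4,i=5
  [30] ####. => .  t=0,i=9
  [29] ###.# => #  t=0,i=10
  [28] ###.. => #  t=3,i=7
  [27] ##.## => .  t=0,i=6
  [26] ##.#. => .  t=0,i=14
  [25] ##..# => #  t=1,i=5
  [24] ##... => .  t=3,i=8
  [23] #.### => #  t=0,i=7
  [22] #.##. => #  t=0,i=4
  [21] #.#.# => .  t=0,i=0
  [20] #.#.. => .  t=1,i=12
  [19] #..## => .  t=4,i=9
  [18] #..#. => .  t=1,i=6
  [17] #...# => .  t=3,i=9
  [16] #.... => .  t=1,i=14
  [15] .#### => .  t=0,i=8
  [14] .###. => #  t=3,i=6
  [13] .##.# => .  t=0,i=5
  [12] .##.. => .  t=1,i=4
  [11] .#.## => #  t=0,i=3
  [10] .#.#. => .  t=0,i=1
  [9] .#..# => #  t=1,i=8
  [8] .#... => #  t=1,i=13
  [7] ..### => .  t=4,i=10
  [6] ..##. => .  t=1,i=3
  [5] ..#.# => #  t=1,i=10
  [4] ..#.. => #  t=1,i=7
  [3] ...## => #  t=1,i=2
  [2] ...#. => #  t=3,i=10
  [1] ....# => #  t=1,i=1
  [0] ..... => .  t=1,i=0
  bits 10110010110000000100101100111110 = 2998946622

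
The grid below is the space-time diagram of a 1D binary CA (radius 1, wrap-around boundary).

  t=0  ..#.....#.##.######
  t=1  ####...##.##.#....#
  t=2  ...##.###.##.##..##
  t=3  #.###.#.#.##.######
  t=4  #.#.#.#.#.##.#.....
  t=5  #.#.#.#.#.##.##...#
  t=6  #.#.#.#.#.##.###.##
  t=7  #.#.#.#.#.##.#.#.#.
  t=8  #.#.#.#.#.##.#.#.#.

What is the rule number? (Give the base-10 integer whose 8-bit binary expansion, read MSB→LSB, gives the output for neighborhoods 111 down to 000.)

94

  ###|.  b7=0 t=0,i=14
  ##.|#  b6=1 t=0,i=11
  #.#|.  b5=0 t=0,i=9
  #..|#  b4=1 t=0,i=0
  .##|#  b3=1 t=0,i=10
  .#.|#  b2=1 t=0,i=2
  ..#|#  b1=1 t=0,i=1
  ...|.  b0=0 t=0,i=4
  bits 01011110 = 94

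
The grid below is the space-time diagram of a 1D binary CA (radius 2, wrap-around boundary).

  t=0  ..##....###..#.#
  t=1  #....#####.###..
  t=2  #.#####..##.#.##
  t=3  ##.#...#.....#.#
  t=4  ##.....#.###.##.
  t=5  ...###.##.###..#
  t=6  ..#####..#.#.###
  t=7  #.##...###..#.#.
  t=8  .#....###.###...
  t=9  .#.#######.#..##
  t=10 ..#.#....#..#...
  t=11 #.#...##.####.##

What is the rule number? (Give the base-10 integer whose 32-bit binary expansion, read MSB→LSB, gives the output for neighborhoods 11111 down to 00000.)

705022651

  #####|.  b31=0 t=1,i=7
  ####.|.  b30=0 t=1,i=8
  ###.#|#  b29=1 t=1,i=9
  ###..|.  b28=0 t=0,i=10
  ##.##|#  b27=1 t=1,i=10
  ##.#.|.  b26=0 t=2,i=11
  ##..#|#  b25=1 t=0,i=11
  ##...|.  b24=0 t=0,i=4
  #.###|.  b23=0 t=1,i=11
  #.##.|.  b22=0 t=4,i=0
  #.#.#|.  b21=0 t=2,i=12
  #.#..|.  b20=0 t=0,i=15
  #..##|.  b19=0 t=0,i=1
  #..#.|#  b18=1 t=0,i=12
  #...#|.  b17=0 t=3,i=5
  #....|#  b16=1 t=0,i=5
  .####|#  b15=1 t=1,i=6
  .###.|#  b14=1 t=0,i=9
  .##.#|.  b13=0 t=2,i=10
  .##..|.  b12=0 t=0,i=3
  .#.##|#  b11=1 t=2,i=13
  .#.#.|.  b10=0 t=0,i=14
  .#..#|#  b9=1 t=0,i=0
  .#...|.  b8=0 t=1,i=1
  ..###|#  b7=1 t=0,i=8
  ..##.|.  b6=0 t=0,i=2
  ..#.#|#  b5=1 t=0,i=13
  ..#..|#  b4=1 t=1,i=0
  ...##|#  b3=1 t=0,i=7
  ...#.|.  b2=0 t=3,i=6
  ....#|#  b1=1 t=0,i=6
  .....|#  b0=1 t=3,i=10
  bits 00101010000001011100101010111011 = 705022651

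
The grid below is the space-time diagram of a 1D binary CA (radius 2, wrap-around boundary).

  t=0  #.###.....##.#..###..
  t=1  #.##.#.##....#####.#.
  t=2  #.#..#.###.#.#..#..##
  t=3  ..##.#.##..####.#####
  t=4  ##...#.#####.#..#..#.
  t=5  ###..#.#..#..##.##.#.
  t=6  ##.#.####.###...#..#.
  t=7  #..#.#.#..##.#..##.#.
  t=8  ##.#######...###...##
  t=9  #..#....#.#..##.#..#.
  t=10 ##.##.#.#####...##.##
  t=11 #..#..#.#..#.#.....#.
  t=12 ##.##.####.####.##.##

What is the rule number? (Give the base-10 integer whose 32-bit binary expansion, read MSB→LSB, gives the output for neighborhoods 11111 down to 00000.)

1140348851

  ##### -> .   bit 31 = 0  t=1,i=15
  ####. -> #   bit 30 = 1  t=1,i=16
  ###.# -> .   bit 29 = 0  t=1,i=17
  ###.. -> .   bit 28 = 0  t=0,i=4
  ##.## -> .   bit 27 = 0  t=3,i=15
  ##.#. -> .   bit 26 = 0  t=0,i=12
  ##..# -> #   bit 25 = 1  t=0,i=19
  ##... -> #   bit 24 = 1  t=0,i=5
  #.### -> #   bit 23 = 1  t=0,i=2
  #.##. -> #   bit 22 = 1  t=1,i=2
  #.#.# -> #   bit 21 = 1  t=1,i=0
  #.#.. -> #   bit 20 = 1  t=0,i=13
  #..## -> #   bit 19 = 1  t=0,i=15
  #..#. -> .   bit 18 = 0  t=0,i=20
  #...# -> .   bit 17 = 0  t=4,i=3
  #.... -> .   bit 16 = 0  t=0,i=6
  .#### -> .   bit 15 = 0  t=1,i=14
  .###. -> #   bit 14 = 1  t=0,i=3
  .##.# -> .   bit 13 = 0  t=0,i=11
  .##.. -> #   bit 12 = 1  t=1,i=8
  .#.## -> .   bit 11 = 0  t=0,i=1
  .#.#. -> #   bit 10 = 1  t=1,i=20
  .#..# -> #   bit 9 = 1  t=0,i=14
  .#... -> #   bit 8 = 1  t=9,i=4
  ..### -> #   bit 7 = 1  t=0,i=16
  ..##. -> .   bit 6 = 0  t=0,i=10
  ..#.# -> #   bit 5 = 1  t=0,i=0
  ..#.. -> #   bit 4 = 1  t=2,i=16
  ...## -> .   bit 3 = 0  t=0,i=9
  ...#. -> .   bit 2 = 0  t=4,i=4
  ....# -> #   bit 1 = 1  t=0,i=8
  ..... -> #   bit 0 = 1  t=0,i=7
  bits 01000011111110000101011110110011 = 1140348851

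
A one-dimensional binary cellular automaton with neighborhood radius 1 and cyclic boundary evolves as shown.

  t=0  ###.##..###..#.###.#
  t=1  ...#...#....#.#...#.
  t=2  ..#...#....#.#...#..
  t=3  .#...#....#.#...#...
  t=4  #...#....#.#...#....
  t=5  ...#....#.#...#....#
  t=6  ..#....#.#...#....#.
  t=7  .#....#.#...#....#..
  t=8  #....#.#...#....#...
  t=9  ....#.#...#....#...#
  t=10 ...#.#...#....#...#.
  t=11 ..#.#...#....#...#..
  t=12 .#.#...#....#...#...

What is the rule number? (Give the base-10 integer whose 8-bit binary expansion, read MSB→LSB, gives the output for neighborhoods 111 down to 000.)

  ###|.  b7=0 t=0,i=0
  ##.|.  b6=0 t=0,i=2
  #.#|#  b5=1 t=0,i=3
  #..|.  b4=0 t=0,i=6
  .##|.  b3=0 t=0,i=4
  .#.|.  b2=0 t=0,i=13
  ..#|#  b1=1 t=0,i=7
  ...|.  b0=0 t=1,i=0
  bits 00100010 = 34

34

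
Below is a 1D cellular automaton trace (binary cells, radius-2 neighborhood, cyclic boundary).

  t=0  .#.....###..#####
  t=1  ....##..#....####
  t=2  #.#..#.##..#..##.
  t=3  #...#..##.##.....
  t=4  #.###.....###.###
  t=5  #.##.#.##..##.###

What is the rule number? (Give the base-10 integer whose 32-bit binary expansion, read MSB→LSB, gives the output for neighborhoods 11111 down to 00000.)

3790000151

  [31] ##### => #  t=0,i=14
  [30] ####. => #  t=0,i=15
  [29] ###.# => #  t=0,i=16
  [28] ###.. => .  t=0,i=9
  [27] ##.## => .  t=3,i=9
  [26] ##.#. => .  t=0,i=0
  [25] ##..# => .  t=0,i=10
  [24] ##... => #  t=1,i=0
  [23] #.### => #  t=4,i=2
  [22] #.##. => #  t=2,i=7
  [21] #.#.# => #  t=2,i=0
  [20] #.#.. => .  t=0,i=1
  [19] #..## => .  t=0,i=11
  [18] #..#. => #  t=1,i=7
  [17] #...# => #  t=3,i=2
  [16] #.... => .  t=0,i=3
  [15] .#### => #  t=0,i=13
  [14] .###. => #  t=0,i=8
  [13] .##.# => .  t=2,i=15
  [12] .##.. => #  t=1,i=5
  [11] .#.## => .  t=2,i=6
  [10] .#.#. => .  t=2,i=1
  [9] .#..# => .  t=2,i=3
  [8] .#... => .  t=0,i=2
  [7] ..### => .  t=0,i=7
  [6] ..##. => .  t=1,i=4
  [5] ..#.# => .  t=2,i=5
  [4] ..#.. => #  t=1,i=8
  [3] ...## => .  t=0,i=6
  [2] ...#. => #  t=3,i=3
  [1] ....# => #  t=0,i=5
  [0] ..... => #  t=0,i=4
  bits 11100001111001101101000000010111 = 3790000151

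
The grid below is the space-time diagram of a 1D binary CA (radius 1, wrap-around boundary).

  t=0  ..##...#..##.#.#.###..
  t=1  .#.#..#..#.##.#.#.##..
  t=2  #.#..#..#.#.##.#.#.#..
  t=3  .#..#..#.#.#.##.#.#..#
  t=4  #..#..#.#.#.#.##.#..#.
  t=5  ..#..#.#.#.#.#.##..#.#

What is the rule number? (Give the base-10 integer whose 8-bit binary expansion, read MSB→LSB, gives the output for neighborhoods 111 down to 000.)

226

  [7] ### => #  t=0,i=18
  [6] ##. => #  t=0,i=3
  [5] #.# => #  t=0,i=12
  [4] #.. => .  t=0,i=4
  [3] .## => .  t=0,i=2
  [2] .#. => .  t=0,i=7
  [1] ..# => #  t=0,i=1
  [0] ... => .  t=0,i=0
  bits 11100010 = 226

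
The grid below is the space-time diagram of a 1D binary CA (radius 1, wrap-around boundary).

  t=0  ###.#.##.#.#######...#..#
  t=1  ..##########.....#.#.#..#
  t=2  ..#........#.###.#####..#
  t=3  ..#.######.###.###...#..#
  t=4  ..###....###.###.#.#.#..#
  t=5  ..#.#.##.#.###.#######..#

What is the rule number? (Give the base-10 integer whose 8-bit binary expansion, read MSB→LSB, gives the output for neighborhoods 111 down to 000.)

  [7] ### => .  t=0,i=0
  [6] ##. => #  t=0,i=2
  [5] #.# => #  t=0,i=3
  [4] #.. => .  t=0,i=18
  [3] .## => #  t=0,i=6
  [2] .#. => #  t=0,i=4
  [1] ..# => .  t=0,i=20
  [0] ... => #  t=0,i=19
  bits 01101101 = 109

109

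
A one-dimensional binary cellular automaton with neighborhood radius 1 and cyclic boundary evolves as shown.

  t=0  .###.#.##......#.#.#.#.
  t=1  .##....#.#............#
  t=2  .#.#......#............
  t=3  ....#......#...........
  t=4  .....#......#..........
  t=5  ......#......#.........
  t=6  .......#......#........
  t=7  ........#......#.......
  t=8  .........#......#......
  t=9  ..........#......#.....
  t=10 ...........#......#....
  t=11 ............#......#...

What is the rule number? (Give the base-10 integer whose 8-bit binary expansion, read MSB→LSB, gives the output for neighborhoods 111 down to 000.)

152

  nb ###: next=#  (t=0,i=2, bit7=1)
  nb ##.: next=.  (t=0,i=3, bit6=0)
  nb #.#: next=.  (t=0,i=4, bit5=0)
  nb #..: next=#  (t=0,i=9, bit4=1)
  nb .##: next=#  (t=0,i=1, bit3=1)
  nb .#.: next=.  (t=0,i=5, bit2=0)
  nb ..#: next=.  (t=0,i=0, bit1=0)
  nb ...: next=.  (t=0,i=10, bit0=0)
  bits 10011000 = 152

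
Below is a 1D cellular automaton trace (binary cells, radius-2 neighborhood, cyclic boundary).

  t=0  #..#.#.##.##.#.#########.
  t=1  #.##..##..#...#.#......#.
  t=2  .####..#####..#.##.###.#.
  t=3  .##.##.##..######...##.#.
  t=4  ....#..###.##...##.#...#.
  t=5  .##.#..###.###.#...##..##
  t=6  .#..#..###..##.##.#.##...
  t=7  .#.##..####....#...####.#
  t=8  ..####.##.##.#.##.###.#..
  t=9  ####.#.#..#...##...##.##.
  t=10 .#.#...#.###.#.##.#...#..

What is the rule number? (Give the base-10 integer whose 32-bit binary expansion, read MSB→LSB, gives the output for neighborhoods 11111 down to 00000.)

861198779

  ##### -> .   bit 31 = 0  t=0,i=17
  ####. -> .   bit 30 = 0  t=0,i=22
  ###.# -> #   bit 29 = 1  t=0,i=23
  ###.. -> #   bit 28 = 1  t=2,i=4
  ##.## -> .   bit 27 = 0  t=0,i=9
  ##.#. -> .   bit 26 = 0  t=0,i=12
  ##..# -> #   bit 25 = 1  t=1,i=4
  ##... -> #   bit 24 = 1  t=3,i=17
  #.### -> .   bit 23 = 0  t=0,i=15
  #.##. -> #   bit 22 = 1  t=0,i=7
  #.#.# -> .   bit 21 = 0  t=0,i=5
  #.#.. -> #   bit 20 = 1  t=0,i=0
  #..## -> .   bit 19 = 0  t=1,i=5
  #..#. -> #   bit 18 = 1  t=0,i=2
  #...# -> .   bit 17 = 0  t=1,i=12
  #.... -> .   bit 16 = 0  t=1,i=18
  .#### -> #   bit 15 = 1  t=0,i=16
  .###. -> #   bit 14 = 1  t=2,i=20
  .##.# -> .   bit 13 = 0  t=0,i=8
  .##.. -> #   bit 12 = 1  t=1,i=3
  .#.## -> #   bit 11 = 1  t=0,i=6
  .#.#. -> .   bit 10 = 0  t=0,i=4
  .#..# -> .   bit 9 = 0  t=0,i=1
  .#... -> #   bit 8 = 1  t=1,i=11
  ..### -> #   bit 7 = 1  t=2,i=1
  ..##. -> .   bit 6 = 0  t=1,i=6
  ..#.# -> #   bit 5 = 1  t=0,i=3
  ..#.. -> #   bit 4 = 1  t=1,i=10
  ...## -> #   bit 3 = 1  t=3,i=19
  ...#. -> .   bit 2 = 0  t=1,i=13
  ....# -> #   bit 1 = 1  t=1,i=21
  ..... -> #   bit 0 = 1  t=1,i=19
  bits 00110011010101001101100110111011 = 861198779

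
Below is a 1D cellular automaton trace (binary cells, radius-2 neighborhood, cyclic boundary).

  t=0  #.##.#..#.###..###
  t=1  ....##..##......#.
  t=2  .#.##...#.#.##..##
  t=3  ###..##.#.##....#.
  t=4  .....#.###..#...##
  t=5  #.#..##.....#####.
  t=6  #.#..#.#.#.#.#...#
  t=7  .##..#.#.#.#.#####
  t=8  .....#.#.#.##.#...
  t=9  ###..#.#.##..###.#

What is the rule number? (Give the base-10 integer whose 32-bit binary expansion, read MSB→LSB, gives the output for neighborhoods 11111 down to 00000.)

87198073

  nb #####: next=.  (t=5,i=14, bit31=0)
  nb ####.: next=.  (t=0,i=17, bit30=0)
  nb ###.#: next=.  (t=0,i=0, bit29=0)
  nb ###..: next=.  (t=0,i=12, bit28=0)
  nb ##.##: next=.  (t=0,i=1, bit27=0)
  nb ##.#.: next=#  (t=0,i=4, bit26=1)
  nb ##..#: next=.  (t=0,i=13, bit25=0)
  nb ##...: next=#  (t=1,i=10, bit24=1)
  nb #.###: next=.  (t=0,i=10, bit23=0)
  nb #.##.: next=.  (t=0,i=2, bit22=0)
  nb #.#.#: next=#  (t=2,i=1, bit21=1)
  nb #.#..: next=#  (t=0,i=5, bit20=1)
  nb #..##: next=.  (t=0,i=14, bit19=0)
  nb #..#.: next=.  (t=0,i=7, bit18=0)
  nb #...#: next=#  (t=2,i=6, bit17=1)
  nb #....: next=.  (t=1,i=0, bit16=0)
  nb .####: next=#  (t=0,i=16, bit15=1)
  nb .###.: next=.  (t=0,i=11, bit14=0)
  nb .##.#: next=.  (t=0,i=3, bit13=0)
  nb .##..: next=.  (t=1,i=5, bit12=0)
  nb .#.##: next=#  (t=0,i=9, bit11=1)
  nb .#.#.: next=.  (t=2,i=9, bit10=0)
  nb .#..#: next=.  (t=0,i=6, bit9=0)
  nb .#...: next=#  (t=1,i=17, bit8=1)
  nb ..###: next=.  (t=0,i=15, bit7=0)
  nb ..##.: next=#  (t=1,i=4, bit6=1)
  nb ..#.#: next=#  (t=0,i=8, bit5=1)
  nb ..#..: next=#  (t=1,i=16, bit4=1)
  nb ...##: next=#  (t=1,i=3, bit3=1)
  nb ...#.: next=.  (t=1,i=15, bit2=0)
  nb ....#: next=.  (t=1,i=2, bit1=0)
  nb .....: next=#  (t=1,i=1, bit0=1)
  bits 00000101001100101000100101111001 = 87198073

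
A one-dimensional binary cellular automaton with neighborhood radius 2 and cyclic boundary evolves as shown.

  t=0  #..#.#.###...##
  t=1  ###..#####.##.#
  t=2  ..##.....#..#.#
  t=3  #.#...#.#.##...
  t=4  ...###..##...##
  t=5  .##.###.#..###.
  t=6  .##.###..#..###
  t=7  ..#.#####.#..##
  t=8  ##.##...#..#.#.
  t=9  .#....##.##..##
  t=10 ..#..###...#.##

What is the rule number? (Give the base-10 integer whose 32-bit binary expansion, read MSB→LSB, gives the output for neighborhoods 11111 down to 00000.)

  nb #####: next=.  (t=1,i=7, bit31=0)
  nb ####.: next=.  (t=1,i=1, bit30=0)
  nb ###.#: next=#  (t=1,i=9, bit29=1)
  nb ###..: next=#  (t=0,i=0, bit28=1)
  nb ##.##: next=.  (t=1,i=10, bit27=0)
  nb ##.#.: next=.  (t=5,i=7, bit26=0)
  nb ##..#: next=#  (t=0,i=1, bit25=1)
  nb ##...: next=.  (t=0,i=10, bit24=0)
  nb #.###: next=#  (t=0,i=7, bit23=1)
  nb #.##.: next=.  (t=1,i=11, bit22=0)
  nb #.#.#: next=#  (t=0,i=5, bit21=1)
  nb #.#..: next=.  (t=2,i=14, bit20=0)
  nb #..##: next=.  (t=1,i=4, bit19=0)
  nb #..#.: next=#  (t=0,i=2, bit18=1)
  nb #...#: next=#  (t=0,i=11, bit17=1)
  nb #....: next=.  (t=2,i=5, bit16=0)
  nb .####: next=.  (t=1,i=0, bit15=0)
  nb .###.: next=#  (t=0,i=8, bit14=1)
  nb .##.#: next=#  (t=1,i=12, bit13=1)
  nb .##..: next=.  (t=2,i=3, bit12=0)
  nb .#.##: next=#  (t=0,i=6, bit11=1)
  nb .#.#.: next=.  (t=0,i=4, bit10=0)
  nb .#..#: next=#  (t=2,i=0, bit9=1)
  nb .#...: next=#  (t=3,i=3, bit8=1)
  nb ..###: next=.  (t=0,i=13, bit7=0)
  nb ..##.: next=#  (t=2,i=2, bit6=1)
  nb ..#.#: next=.  (t=0,i=3, bit5=0)
  nb ..#..: next=.  (t=2,i=9, bit4=0)
  nb ...##: next=#  (t=0,i=12, bit3=1)
  nb ...#.: next=#  (t=2,i=8, bit2=1)
  nb ....#: next=.  (t=2,i=7, bit1=0)
  nb .....: next=#  (t=2,i=6, bit0=1)
  bits 00110010101001100110101101001101 = 849767245

849767245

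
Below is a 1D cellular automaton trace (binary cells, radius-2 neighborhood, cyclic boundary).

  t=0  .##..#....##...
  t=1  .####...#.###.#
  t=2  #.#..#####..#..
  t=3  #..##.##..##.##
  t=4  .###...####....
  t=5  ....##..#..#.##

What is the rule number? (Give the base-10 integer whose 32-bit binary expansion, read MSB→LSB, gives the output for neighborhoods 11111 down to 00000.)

  nb #####: next=#  (t=2,i=7, bit31=1)
  nb ####.: next=.  (t=1,i=3, bit30=0)
  nb ###.#: next=#  (t=1,i=12, bit29=1)
  nb ###..: next=.  (t=1,i=4, bit28=0)
  nb ##.##: next=.  (t=3,i=5, bit27=0)
  nb ##.#.: next=.  (t=1,i=13, bit26=0)
  nb ##..#: next=#  (t=0,i=3, bit25=1)
  nb ##...: next=#  (t=0,i=12, bit24=1)
  nb #.###: next=.  (t=1,i=1, bit23=0)
  nb #.##.: next=.  (t=3,i=6, bit22=0)
  nb #.#.#: next=.  (t=1,i=14, bit21=0)
  nb #.#..: next=.  (t=2,i=2, bit20=0)
  nb #..##: next=#  (t=2,i=4, bit19=1)
  nb #..#.: next=#  (t=0,i=4, bit18=1)
  nb #...#: next=#  (t=1,i=6, bit17=1)
  nb #....: next=.  (t=0,i=7, bit16=0)
  nb .####: next=#  (t=1,i=2, bit15=1)
  nb .###.: next=.  (t=1,i=11, bit14=0)
  nb .##.#: next=.  (t=3,i=4, bit13=0)
  nb .##..: next=#  (t=0,i=2, bit12=1)
  nb .#.##: next=#  (t=1,i=0, bit11=1)
  nb .#.#.: next=.  (t=2,i=1, bit10=0)
  nb .#..#: next=#  (t=2,i=3, bit9=1)
  nb .#...: next=.  (t=0,i=6, bit8=0)
  nb ..###: next=.  (t=2,i=5, bit7=0)
  nb ..##.: next=#  (t=0,i=1, bit6=1)
  nb ..#.#: next=#  (t=1,i=8, bit5=1)
  nb ..#..: next=.  (t=0,i=5, bit4=0)
  nb ...##: next=.  (t=0,i=0, bit3=0)
  nb ...#.: next=#  (t=1,i=7, bit2=1)
  nb ....#: next=#  (t=0,i=8, bit1=1)
  nb .....: next=#  (t=4,i=13, bit0=1)
  bits 10100011000011101001101001100111 = 2735643239

2735643239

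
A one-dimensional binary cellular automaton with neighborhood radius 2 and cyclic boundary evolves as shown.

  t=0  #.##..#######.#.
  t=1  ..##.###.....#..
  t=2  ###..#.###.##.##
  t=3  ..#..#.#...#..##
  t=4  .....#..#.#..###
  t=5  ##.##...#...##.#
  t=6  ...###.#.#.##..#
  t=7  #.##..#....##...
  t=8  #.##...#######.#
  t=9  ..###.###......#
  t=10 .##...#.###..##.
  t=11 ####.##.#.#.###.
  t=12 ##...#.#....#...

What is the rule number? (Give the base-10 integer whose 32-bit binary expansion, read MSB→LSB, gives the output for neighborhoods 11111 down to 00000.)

  nb #####: next=.  (t=0,i=8, bit31=0)
  nb ####.: next=.  (t=0,i=11, bit30=0)
  nb ###.#: next=.  (t=0,i=12, bit29=0)
  nb ###..: next=#  (t=1,i=7, bit28=1)
  nb ##.##: next=.  (t=1,i=4, bit27=0)
  nb ##.#.: next=#  (t=0,i=13, bit26=1)
  nb ##..#: next=.  (t=0,i=4, bit25=0)
  nb ##...: next=#  (t=1,i=8, bit24=1)
  nb #.###: next=#  (t=1,i=5, bit23=1)
  nb #.##.: next=#  (t=0,i=2, bit22=1)
  nb #.#.#: next=.  (t=0,i=0, bit21=0)
  nb #.#..: next=.  (t=3,i=7, bit20=0)
  nb #..##: next=#  (t=0,i=5, bit19=1)
  nb #..#.: next=.  (t=2,i=4, bit18=0)
  nb #...#: next=.  (t=3,i=9, bit17=0)
  nb #....: next=#  (t=1,i=9, bit16=1)
  nb .####: next=#  (t=0,i=7, bit15=1)
  nb .###.: next=.  (t=1,i=6, bit14=0)
  nb .##.#: next=.  (t=1,i=3, bit13=0)
  nb .##..: next=#  (t=0,i=3, bit12=1)
  nb .#.##: next=.  (t=0,i=1, bit11=0)
  nb .#.#.: next=.  (t=0,i=15, bit10=0)
  nb .#..#: next=.  (t=3,i=3, bit9=0)
  nb .#...: next=#  (t=1,i=14, bit8=1)
  nb ..###: next=#  (t=0,i=6, bit7=1)
  nb ..##.: next=#  (t=1,i=2, bit6=1)
  nb ..#.#: next=#  (t=2,i=5, bit5=1)
  nb ..#..: next=.  (t=1,i=13, bit4=0)
  nb ...##: next=#  (t=1,i=1, bit3=1)
  nb ...#.: next=#  (t=1,i=12, bit2=1)
  nb ....#: next=#  (t=1,i=0, bit1=1)
  nb .....: next=.  (t=1,i=10, bit0=0)
  bits 00010101110010011001000111101110 = 365531630

365531630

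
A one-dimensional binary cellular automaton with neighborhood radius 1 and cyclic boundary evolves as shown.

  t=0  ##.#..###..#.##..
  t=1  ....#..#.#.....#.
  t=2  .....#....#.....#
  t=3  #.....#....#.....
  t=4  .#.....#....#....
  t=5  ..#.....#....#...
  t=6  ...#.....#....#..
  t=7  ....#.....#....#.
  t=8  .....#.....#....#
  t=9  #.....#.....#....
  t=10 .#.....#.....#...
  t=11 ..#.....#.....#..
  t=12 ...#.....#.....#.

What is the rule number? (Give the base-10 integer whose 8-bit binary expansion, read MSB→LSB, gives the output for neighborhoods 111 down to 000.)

  nb ###: next=#  (t=0,i=7, bit7=1)
  nb ##.: next=.  (t=0,i=1, bit6=0)
  nb #.#: next=.  (t=0,i=2, bit5=0)
  nb #..: next=#  (t=0,i=4, bit4=1)
  nb .##: next=.  (t=0,i=0, bit3=0)
  nb .#.: next=.  (t=0,i=3, bit2=0)
  nb ..#: next=.  (t=0,i=5, bit1=0)
  nb ...: next=.  (t=1,i=0, bit0=0)
  bits 10010000 = 144

144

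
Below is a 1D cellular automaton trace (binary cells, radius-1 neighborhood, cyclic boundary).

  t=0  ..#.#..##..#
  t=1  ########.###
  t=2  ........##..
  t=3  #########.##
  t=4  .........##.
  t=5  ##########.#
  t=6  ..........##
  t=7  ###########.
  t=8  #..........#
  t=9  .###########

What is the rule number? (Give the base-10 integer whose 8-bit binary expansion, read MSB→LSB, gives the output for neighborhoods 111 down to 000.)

63

  ###|.  b7=0 t=1,i=0
  ##.|.  b6=0 t=0,i=8
  #.#|#  b5=1 t=0,i=3
  #..|#  b4=1 t=0,i=0
  .##|#  b3=1 t=0,i=7
  .#.|#  b2=1 t=0,i=2
  ..#|#  b1=1 t=0,i=1
  ...|#  b0=1 t=2,i=0
  bits 00111111 = 63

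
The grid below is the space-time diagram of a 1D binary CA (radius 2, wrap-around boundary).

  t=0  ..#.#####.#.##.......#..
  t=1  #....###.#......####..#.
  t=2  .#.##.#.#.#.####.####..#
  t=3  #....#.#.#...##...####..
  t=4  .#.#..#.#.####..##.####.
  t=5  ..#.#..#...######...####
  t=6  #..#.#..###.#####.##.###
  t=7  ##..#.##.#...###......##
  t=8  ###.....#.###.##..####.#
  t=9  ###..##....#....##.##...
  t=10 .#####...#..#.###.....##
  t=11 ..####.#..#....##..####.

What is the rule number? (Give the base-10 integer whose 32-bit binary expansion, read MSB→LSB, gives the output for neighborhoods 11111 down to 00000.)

  ##### -> #   bit 31 = 1  t=0,i=6
  ####. -> #   bit 30 = 1  t=0,i=7
  ###.# -> .   bit 29 = 0  t=0,i=8
  ###.. -> #   bit 28 = 1  t=1,i=19
  ##.## -> .   bit 27 = 0  t=2,i=16
  ##.#. -> #   bit 26 = 1  t=0,i=9
  ##..# -> #   bit 25 = 1  t=1,i=20
  ##... -> .   bit 24 = 0  t=0,i=14
  #.### -> .   bit 23 = 0  t=0,i=4
  #.##. -> .   bit 22 = 0  t=0,i=12
  #.#.# -> .   bit 21 = 0  t=0,i=10
  #.#.. -> .   bit 20 = 0  t=1,i=0
  #..## -> #   bit 19 = 1  t=4,i=15
  #..#. -> .   bit 18 = 0  t=1,i=21
  #...# -> #   bit 17 = 1  t=3,i=11
  #.... -> .   bit 16 = 0  t=0,i=15
  .#### -> #   bit 15 = 1  t=0,i=5
  .###. -> #   bit 14 = 1  t=1,i=6
  .##.# -> .   bit 13 = 0  t=2,i=4
  .##.. -> .   bit 12 = 0  t=0,i=13
  .#.## -> .   bit 11 = 0  t=0,i=3
  .#.#. -> #   bit 10 = 1  t=1,i=23
  .#..# -> #   bit 9 = 1  t=4,i=4
  .#... -> #   bit 8 = 1  t=0,i=22
  ..### -> .   bit 7 = 0  t=1,i=5
  ..##. -> #   bit 6 = 1  t=3,i=13
  ..#.# -> .   bit 5 = 0  t=0,i=2
  ..#.. -> .   bit 4 = 0  t=0,i=21
  ...## -> #   bit 3 = 1  t=1,i=4
  ...#. -> .   bit 2 = 0  t=0,i=1
  ....# -> #   bit 1 = 1  t=0,i=0
  ..... -> #   bit 0 = 1  t=0,i=16
  bits 11010110000010101100011101001011 = 3591030603

3591030603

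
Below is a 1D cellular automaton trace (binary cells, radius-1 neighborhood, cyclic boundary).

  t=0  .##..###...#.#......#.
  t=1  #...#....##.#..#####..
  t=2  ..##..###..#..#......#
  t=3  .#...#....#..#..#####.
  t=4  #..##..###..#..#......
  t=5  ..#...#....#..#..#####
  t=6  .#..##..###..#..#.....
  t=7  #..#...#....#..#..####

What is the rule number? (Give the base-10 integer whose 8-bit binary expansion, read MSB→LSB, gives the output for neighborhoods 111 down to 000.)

  nb ###: next=.  (t=0,i=6, bit7=0)
  nb ##.: next=.  (t=0,i=2, bit6=0)
  nb #.#: next=#  (t=0,i=12, bit5=1)
  nb #..: next=.  (t=0,i=3, bit4=0)
  nb .##: next=.  (t=0,i=1, bit3=0)
  nb .#.: next=.  (t=0,i=11, bit2=0)
  nb ..#: next=#  (t=0,i=0, bit1=1)
  nb ...: next=#  (t=0,i=9, bit0=1)
  bits 00100011 = 35

35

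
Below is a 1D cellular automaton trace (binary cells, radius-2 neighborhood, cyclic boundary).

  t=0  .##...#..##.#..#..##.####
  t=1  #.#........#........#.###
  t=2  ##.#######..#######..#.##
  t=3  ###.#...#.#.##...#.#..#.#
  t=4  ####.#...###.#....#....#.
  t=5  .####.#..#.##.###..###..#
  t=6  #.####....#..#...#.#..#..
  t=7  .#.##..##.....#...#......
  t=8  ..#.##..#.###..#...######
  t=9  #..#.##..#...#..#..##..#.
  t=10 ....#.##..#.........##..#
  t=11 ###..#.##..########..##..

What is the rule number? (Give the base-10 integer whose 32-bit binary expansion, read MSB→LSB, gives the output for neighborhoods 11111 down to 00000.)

1847696771

  nb #####: next=.  (t=2,i=5, bit31=0)
  nb ####.: next=#  (t=0,i=23, bit30=1)
  nb ###.#: next=#  (t=0,i=24, bit29=1)
  nb ###..: next=.  (t=2,i=9, bit28=0)
  nb ##.##: next=#  (t=0,i=0, bit27=1)
  nb ##.#.: next=#  (t=0,i=11, bit26=1)
  nb ##..#: next=#  (t=2,i=10, bit25=1)
  nb ##...: next=.  (t=0,i=3, bit24=0)
  nb #.###: next=.  (t=0,i=21, bit23=0)
  nb #.##.: next=.  (t=0,i=1, bit22=0)
  nb #.#.#: next=#  (t=3,i=10, bit21=1)
  nb #.#..: next=.  (t=0,i=12, bit20=0)
  nb #..##: next=.  (t=0,i=8, bit19=0)
  nb #..#.: next=.  (t=0,i=14, bit18=0)
  nb #...#: next=.  (t=0,i=4, bit17=0)
  nb #....: next=#  (t=1,i=4, bit16=1)
  nb .####: next=#  (t=0,i=22, bit15=1)
  nb .###.: next=.  (t=4,i=10, bit14=0)
  nb .##.#: next=.  (t=0,i=10, bit13=0)
  nb .##..: next=#  (t=0,i=2, bit12=1)
  nb .#.##: next=#  (t=1,i=21, bit11=1)
  nb .#.#.: next=#  (t=3,i=9, bit10=1)
  nb .#..#: next=.  (t=0,i=7, bit9=0)
  nb .#...: next=#  (t=1,i=3, bit8=1)
  nb ..###: next=#  (t=2,i=12, bit7=1)
  nb ..##.: next=.  (t=0,i=9, bit6=0)
  nb ..#.#: next=.  (t=1,i=20, bit5=0)
  nb ..#..: next=.  (t=0,i=6, bit4=0)
  nb ...##: next=.  (t=4,i=8, bit3=0)
  nb ...#.: next=.  (t=0,i=5, bit2=0)
  nb ....#: next=#  (t=1,i=9, bit1=1)
  nb .....: next=#  (t=1,i=5, bit0=1)
  bits 01101110001000011001110110000011 = 1847696771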